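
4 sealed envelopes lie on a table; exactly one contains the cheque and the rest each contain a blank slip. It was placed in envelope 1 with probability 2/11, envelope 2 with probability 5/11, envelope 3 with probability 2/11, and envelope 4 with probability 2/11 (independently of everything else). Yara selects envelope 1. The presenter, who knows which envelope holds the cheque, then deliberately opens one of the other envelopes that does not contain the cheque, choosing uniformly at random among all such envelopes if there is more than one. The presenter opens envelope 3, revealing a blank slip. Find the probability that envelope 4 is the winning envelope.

6/25

Consider each possible location of the cheque in turn.
If it is in envelope 1 (prior 2/11): the presenter has 3 equally likely choices, so probability 1/3; weight (2/11)·(1/3) = 2/33.
If it is in envelope 2 (prior 5/11): the presenter has 2 equally likely choices, so probability 1/2; weight (5/11)·(1/2) = 5/22.
If it is in envelope 3 (prior 2/11): the presenter opened envelope 3, so this case is ruled out; weight (2/11)·0 = 0.
If it is in envelope 4 (prior 2/11): the presenter has 2 equally likely choices, so probability 1/2; weight (2/11)·(1/2) = 1/11.
The weights sum to 25/66.
So P(the cheque in envelope 4 | the presenter opened envelope 3) = (1/11) / (25/66) = 6/25.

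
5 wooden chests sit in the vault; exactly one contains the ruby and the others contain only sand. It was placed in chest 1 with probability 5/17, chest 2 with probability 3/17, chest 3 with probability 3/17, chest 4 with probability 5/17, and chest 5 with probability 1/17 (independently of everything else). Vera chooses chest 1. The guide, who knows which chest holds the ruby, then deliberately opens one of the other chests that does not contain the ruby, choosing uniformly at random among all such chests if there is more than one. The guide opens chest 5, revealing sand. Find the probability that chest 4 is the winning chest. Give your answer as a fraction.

20/59

Consider each possible location of the ruby in turn.
If it is in chest 1 (prior 5/17): the guide has 4 equally likely choices, so probability 1/4; weight (5/17)·(1/4) = 5/68.
If it is in either of chests 2 and 3 (prior 3/17 each): the guide has 3 equally likely choices, so probability 1/3; weight (3/17)·(1/3) = 1/17 each.
If it is in chest 4 (prior 5/17): the guide has 3 equally likely choices, so probability 1/3; weight (5/17)·(1/3) = 5/51.
If it is in chest 5 (prior 1/17): the guide opened chest 5, so this case is ruled out; weight (1/17)·0 = 0.
The weights sum to 59/204.
So P(the ruby in chest 4 | the guide opened chest 5) = (5/51) / (59/204) = 20/59.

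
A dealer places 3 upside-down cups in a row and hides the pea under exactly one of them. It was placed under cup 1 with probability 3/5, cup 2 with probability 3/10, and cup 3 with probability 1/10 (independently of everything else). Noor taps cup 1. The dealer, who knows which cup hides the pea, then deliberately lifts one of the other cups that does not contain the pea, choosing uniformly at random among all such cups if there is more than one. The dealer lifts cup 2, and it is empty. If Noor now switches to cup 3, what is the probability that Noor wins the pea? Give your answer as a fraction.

1/4

Condition on the true location of the pea.
If it is under cup 1 (prior 3/5): the dealer has 2 equally likely choices, so probability 1/2; weight (3/5)·(1/2) = 3/10.
If it is under cup 2 (prior 3/10): the dealer opened cup 2, so this case is ruled out; weight (3/10)·0 = 0.
If it is under cup 3 (prior 1/10): the dealer has no choice, probability 1; weight (1/10)·1 = 1/10.
The weights sum to 2/5.
So P(the pea under cup 3 | the dealer opened cup 2) = (1/10) / (2/5) = 1/4.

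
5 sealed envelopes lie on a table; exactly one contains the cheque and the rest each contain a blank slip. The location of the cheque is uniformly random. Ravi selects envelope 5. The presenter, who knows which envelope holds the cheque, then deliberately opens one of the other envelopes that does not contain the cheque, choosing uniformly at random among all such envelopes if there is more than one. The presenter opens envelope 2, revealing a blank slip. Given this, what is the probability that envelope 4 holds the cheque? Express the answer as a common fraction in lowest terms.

4/15

Consider each possible location of the cheque in turn.
If it is in any of envelopes 1, 3, and 4 (prior 1/5 each): the presenter has 3 equally likely choices, so probability 1/3; weight (1/5)·(1/3) = 1/15 each.
If it is in envelope 2 (prior 1/5): the presenter opened envelope 2, so this case is ruled out; weight (1/5)·0 = 0.
If it is in envelope 5 (prior 1/5): the presenter has 4 equally likely choices, so probability 1/4; weight (1/5)·(1/4) = 1/20.
The weights sum to 1/4.
So P(the cheque in envelope 4 | the presenter opened envelope 2) = (1/15) / (1/4) = 4/15.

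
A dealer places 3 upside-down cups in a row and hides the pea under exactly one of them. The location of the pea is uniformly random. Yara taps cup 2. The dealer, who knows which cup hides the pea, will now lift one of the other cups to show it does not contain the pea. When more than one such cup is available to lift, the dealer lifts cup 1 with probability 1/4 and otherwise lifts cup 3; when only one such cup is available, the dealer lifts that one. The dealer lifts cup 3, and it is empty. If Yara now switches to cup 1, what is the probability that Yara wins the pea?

4/7

Condition on the true location of the pea.
If it is under cup 1 (prior 1/3): only cup 3 is available, probability 1; weight (1/3)·1 = 1/3.
If it is under cup 2 (prior 1/3): cup 1 is available but not opened, probability 3/4; weight (1/3)·(3/4) = 1/4.
If it is under cup 3 (prior 1/3): the dealer opened cup 3, so this case is ruled out; weight (1/3)·0 = 0.
The weights sum to 7/12.
So P(the pea under cup 1 | the dealer opened cup 3) = (1/3) / (7/12) = 4/7.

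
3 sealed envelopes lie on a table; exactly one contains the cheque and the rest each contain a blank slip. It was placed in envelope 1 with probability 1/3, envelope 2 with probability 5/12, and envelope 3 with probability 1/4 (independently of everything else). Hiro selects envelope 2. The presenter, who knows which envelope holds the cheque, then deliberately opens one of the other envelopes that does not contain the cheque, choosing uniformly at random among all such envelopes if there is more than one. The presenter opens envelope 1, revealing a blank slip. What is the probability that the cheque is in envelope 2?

Consider each possible location of the cheque in turn.
If it is in envelope 1 (prior 1/3): the presenter opened envelope 1, so this case is ruled out; weight (1/3)·0 = 0.
If it is in envelope 2 (prior 5/12): the presenter has 2 equally likely choices, so probability 1/2; weight (5/12)·(1/2) = 5/24.
If it is in envelope 3 (prior 1/4): the presenter has no choice, probability 1; weight (1/4)·1 = 1/4.
The weights sum to 11/24.
So P(the cheque in envelope 2 | the presenter opened envelope 1) = (5/24) / (11/24) = 5/11.

5/11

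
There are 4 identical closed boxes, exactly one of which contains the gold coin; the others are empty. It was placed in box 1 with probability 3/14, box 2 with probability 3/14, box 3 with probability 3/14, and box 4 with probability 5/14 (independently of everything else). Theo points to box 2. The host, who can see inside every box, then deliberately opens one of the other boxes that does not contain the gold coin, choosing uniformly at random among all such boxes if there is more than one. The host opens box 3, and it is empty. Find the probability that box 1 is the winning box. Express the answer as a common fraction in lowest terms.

Condition on the true location of the gold coin.
If it is in box 1 (prior 3/14): the host has 2 equally likely choices, so probability 1/2; weight (3/14)·(1/2) = 3/28.
If it is in box 2 (prior 3/14): the host has 3 equally likely choices, so probability 1/3; weight (3/14)·(1/3) = 1/14.
If it is in box 3 (prior 3/14): the host opened box 3, so this case is ruled out; weight (3/14)·0 = 0.
If it is in box 4 (prior 5/14): the host has 2 equally likely choices, so probability 1/2; weight (5/14)·(1/2) = 5/28.
The weights sum to 5/14.
So P(the gold coin in box 1 | the host opened box 3) = (3/28) / (5/14) = 3/10.

3/10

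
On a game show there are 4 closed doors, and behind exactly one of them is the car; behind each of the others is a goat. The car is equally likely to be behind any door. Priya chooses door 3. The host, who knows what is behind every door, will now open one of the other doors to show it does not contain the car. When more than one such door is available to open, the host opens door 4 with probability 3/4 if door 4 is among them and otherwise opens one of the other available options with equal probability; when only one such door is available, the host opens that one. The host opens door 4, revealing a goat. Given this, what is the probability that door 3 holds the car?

1/3

Apply Bayes' rule, conditioning on where the car actually is.
If it is behind any of doors 1, 2, and 3 (prior 1/4 each): door 4 is available, opened with probability 3/4; weight (1/4)·(3/4) = 3/16 each.
If it is behind door 4 (prior 1/4): the host opened door 4, so this case is ruled out; weight (1/4)·0 = 0.
The weights sum to 9/16.
So P(the car behind door 3 | the host opened door 4) = (3/16) / (9/16) = 1/3.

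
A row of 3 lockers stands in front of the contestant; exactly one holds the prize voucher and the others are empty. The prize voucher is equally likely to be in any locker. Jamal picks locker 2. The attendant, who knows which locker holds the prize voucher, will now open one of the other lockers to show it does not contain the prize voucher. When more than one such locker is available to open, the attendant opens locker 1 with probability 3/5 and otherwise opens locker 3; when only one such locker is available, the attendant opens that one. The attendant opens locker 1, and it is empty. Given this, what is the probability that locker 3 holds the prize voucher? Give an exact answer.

5/8

Condition on the true location of the prize voucher.
If it is in locker 1 (prior 1/3): the attendant opened locker 1, so this case is ruled out; weight (1/3)·0 = 0.
If it is in locker 2 (prior 1/3): locker 1 is available, opened with probability 3/5; weight (1/3)·(3/5) = 1/5.
If it is in locker 3 (prior 1/3): only locker 1 is available, probability 1; weight (1/3)·1 = 1/3.
The weights sum to 8/15.
So P(the prize voucher in locker 3 | the attendant opened locker 1) = (1/3) / (8/15) = 5/8.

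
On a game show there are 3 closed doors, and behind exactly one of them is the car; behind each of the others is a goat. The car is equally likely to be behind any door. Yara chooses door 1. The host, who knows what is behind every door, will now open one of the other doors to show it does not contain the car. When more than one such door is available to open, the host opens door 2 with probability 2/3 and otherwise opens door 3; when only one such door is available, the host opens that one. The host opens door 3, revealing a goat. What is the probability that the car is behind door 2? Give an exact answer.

Apply Bayes' rule, conditioning on where the car actually is.
If it is behind door 1 (prior 1/3): door 2 is available but not opened, probability 1/3; weight (1/3)·(1/3) = 1/9.
If it is behind door 2 (prior 1/3): only door 3 is available, probability 1; weight (1/3)·1 = 1/3.
If it is behind door 3 (prior 1/3): the host opened door 3, so this case is ruled out; weight (1/3)·0 = 0.
The weights sum to 4/9.
So P(the car behind door 2 | the host opened door 3) = (1/3) / (4/9) = 3/4.

3/4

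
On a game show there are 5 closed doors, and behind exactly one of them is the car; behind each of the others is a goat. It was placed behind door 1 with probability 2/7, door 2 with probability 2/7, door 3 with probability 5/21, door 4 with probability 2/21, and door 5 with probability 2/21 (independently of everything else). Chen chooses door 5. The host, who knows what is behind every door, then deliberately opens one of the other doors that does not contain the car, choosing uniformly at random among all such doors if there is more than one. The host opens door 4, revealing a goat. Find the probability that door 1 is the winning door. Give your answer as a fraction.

Condition on the true location of the car.
If it is behind either of doors 1 and 2 (prior 2/7 each): the host has 3 equally likely choices, so probability 1/3; weight (2/7)·(1/3) = 2/21 each.
If it is behind door 3 (prior 5/21): the host has 3 equally likely choices, so probability 1/3; weight (5/21)·(1/3) = 5/63.
If it is behind door 4 (prior 2/21): the host opened door 4, so this case is ruled out; weight (2/21)·0 = 0.
If it is behind door 5 (prior 2/21): the host has 4 equally likely choices, so probability 1/4; weight (2/21)·(1/4) = 1/42.
The weights sum to 37/126.
So P(the car behind door 1 | the host opened door 4) = (2/21) / (37/126) = 12/37.

12/37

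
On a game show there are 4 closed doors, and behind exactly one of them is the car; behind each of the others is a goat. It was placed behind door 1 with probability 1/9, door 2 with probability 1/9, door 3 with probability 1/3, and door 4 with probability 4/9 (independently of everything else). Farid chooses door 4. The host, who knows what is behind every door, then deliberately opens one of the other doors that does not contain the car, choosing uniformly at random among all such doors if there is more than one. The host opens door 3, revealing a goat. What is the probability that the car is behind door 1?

Apply Bayes' rule, conditioning on where the car actually is.
If it is behind either of doors 1 and 2 (prior 1/9 each): the host has 2 equally likely choices, so probability 1/2; weight (1/9)·(1/2) = 1/18 each.
If it is behind door 3 (prior 1/3): the host opened door 3, so this case is ruled out; weight (1/3)·0 = 0.
If it is behind door 4 (prior 4/9): the host has 3 equally likely choices, so probability 1/3; weight (4/9)·(1/3) = 4/27.
The weights sum to 7/27.
So P(the car behind door 1 | the host opened door 3) = (1/18) / (7/27) = 3/14.

3/14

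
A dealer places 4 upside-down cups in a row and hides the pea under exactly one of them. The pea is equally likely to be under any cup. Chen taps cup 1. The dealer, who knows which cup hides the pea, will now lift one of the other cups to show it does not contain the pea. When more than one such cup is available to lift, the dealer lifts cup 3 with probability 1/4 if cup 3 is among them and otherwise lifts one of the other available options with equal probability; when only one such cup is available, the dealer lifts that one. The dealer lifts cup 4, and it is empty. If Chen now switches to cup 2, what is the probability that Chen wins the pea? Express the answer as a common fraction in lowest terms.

Apply Bayes' rule, conditioning on where the pea actually is.
If it is under cup 1 (prior 1/4): cup 3 is available but not opened; cup 4 gets probability (1 − 1/4)/2 = 3/8; weight (1/4)·(3/8) = 3/32.
If it is under cup 2 (prior 1/4): cup 3 is available but not opened, probability 3/4; weight (1/4)·(3/4) = 3/16.
If it is under cup 3 (prior 1/4): cup 3 holds the prize so is unavailable; the dealer chooses uniformly among the 2 others, probability 1/2; weight (1/4)·(1/2) = 1/8.
If it is under cup 4 (prior 1/4): the dealer opened cup 4, so this case is ruled out; weight (1/4)·0 = 0.
The weights sum to 13/32.
So P(the pea under cup 2 | the dealer opened cup 4) = (3/16) / (13/32) = 6/13.

6/13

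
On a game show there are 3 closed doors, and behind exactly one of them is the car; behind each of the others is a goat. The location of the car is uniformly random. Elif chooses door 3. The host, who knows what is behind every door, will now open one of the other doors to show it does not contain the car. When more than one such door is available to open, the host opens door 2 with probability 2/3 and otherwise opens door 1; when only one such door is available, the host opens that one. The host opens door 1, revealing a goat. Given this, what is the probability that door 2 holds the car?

Condition on the true location of the car.
If it is behind door 1 (prior 1/3): the host opened door 1, so this case is ruled out; weight (1/3)·0 = 0.
If it is behind door 2 (prior 1/3): only door 1 is available, probability 1; weight (1/3)·1 = 1/3.
If it is behind door 3 (prior 1/3): door 2 is available but not opened, probability 1/3; weight (1/3)·(1/3) = 1/9.
The weights sum to 4/9.
So P(the car behind door 2 | the host opened door 1) = (1/3) / (4/9) = 3/4.

3/4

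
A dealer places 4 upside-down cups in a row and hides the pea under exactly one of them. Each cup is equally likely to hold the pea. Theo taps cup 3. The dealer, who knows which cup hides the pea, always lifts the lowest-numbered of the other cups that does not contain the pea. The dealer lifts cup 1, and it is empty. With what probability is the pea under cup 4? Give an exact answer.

Condition on the true location of the pea.
If it is under cup 1 (prior 1/4): the dealer opened cup 1, so this case is ruled out; weight (1/4)·0 = 0.
If it is under any of cups 2, 3, and 4 (prior 1/4 each): cup 1 is the lowest-numbered option available, probability 1; weight (1/4)·1 = 1/4 each.
The weights sum to 3/4.
So P(the pea under cup 4 | the dealer opened cup 1) = (1/4) / (3/4) = 1/3.

1/3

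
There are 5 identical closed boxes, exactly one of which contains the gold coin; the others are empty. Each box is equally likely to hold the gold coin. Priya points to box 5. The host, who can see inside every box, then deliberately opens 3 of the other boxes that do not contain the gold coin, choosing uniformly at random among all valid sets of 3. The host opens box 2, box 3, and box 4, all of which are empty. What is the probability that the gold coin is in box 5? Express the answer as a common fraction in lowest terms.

Apply Bayes' rule, conditioning on where the gold coin actually is.
If it is in box 1 (prior 1/5): the host has no choice, probability 1; weight (1/5)·1 = 1/5.
If it is in any of boxes 2, 3, and 4 (prior 1/5 each): that box was opened and seen not to hold the prize — ruled out; weight (1/5)·0 = 0 each.
If it is in box 5 (prior 1/5): the host has 4 equally likely choices, so probability 1/4; weight (1/5)·(1/4) = 1/20.
The weights sum to 1/4.
So P(the gold coin in box 5 | the host opened box 2, box 3, and box 4) = (1/20) / (1/4) = 1/5.

1/5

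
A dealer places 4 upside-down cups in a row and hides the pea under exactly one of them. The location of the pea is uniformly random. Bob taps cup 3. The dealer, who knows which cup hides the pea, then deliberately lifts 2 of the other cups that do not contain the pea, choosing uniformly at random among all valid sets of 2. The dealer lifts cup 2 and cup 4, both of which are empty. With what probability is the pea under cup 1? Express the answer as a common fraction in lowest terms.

Apply Bayes' rule, conditioning on where the pea actually is.
If it is under cup 1 (prior 1/4): the dealer has no choice, probability 1; weight (1/4)·1 = 1/4.
If it is under either of cups 2 and 4 (prior 1/4 each): that cup was opened and seen not to hold the prize — ruled out; weight (1/4)·0 = 0 each.
If it is under cup 3 (prior 1/4): the dealer has 3 equally likely choices, so probability 1/3; weight (1/4)·(1/3) = 1/12.
The weights sum to 1/3.
So P(the pea under cup 1 | the dealer opened cup 2 and cup 4) = (1/4) / (1/3) = 3/4.

3/4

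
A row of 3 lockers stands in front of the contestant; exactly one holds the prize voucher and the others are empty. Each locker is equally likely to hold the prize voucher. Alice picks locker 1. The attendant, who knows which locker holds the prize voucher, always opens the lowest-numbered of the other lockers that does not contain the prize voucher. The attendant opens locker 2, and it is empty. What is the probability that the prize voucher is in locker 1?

1/2

Consider each possible location of the prize voucher in turn.
If it is in either of lockers 1 and 3 (prior 1/3 each): locker 2 is the lowest-numbered option available, probability 1; weight (1/3)·1 = 1/3 each.
If it is in locker 2 (prior 1/3): the attendant opened locker 2, so this case is ruled out; weight (1/3)·0 = 0.
The weights sum to 2/3.
So P(the prize voucher in locker 1 | the attendant opened locker 2) = (1/3) / (2/3) = 1/2.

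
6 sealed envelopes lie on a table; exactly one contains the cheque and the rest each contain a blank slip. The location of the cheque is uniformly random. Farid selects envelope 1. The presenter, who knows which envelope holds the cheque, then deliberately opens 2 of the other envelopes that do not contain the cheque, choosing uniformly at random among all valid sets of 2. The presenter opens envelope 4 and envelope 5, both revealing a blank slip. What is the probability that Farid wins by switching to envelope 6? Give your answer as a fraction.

5/18

Apply Bayes' rule, conditioning on where the cheque actually is.
If it is in envelope 1 (prior 1/6): the presenter has 10 equally likely choices, so probability 1/10; weight (1/6)·(1/10) = 1/60.
If it is in any of envelopes 2, 3, and 6 (prior 1/6 each): the presenter has 6 equally likely choices, so probability 1/6; weight (1/6)·(1/6) = 1/36 each.
If it is in either of envelopes 4 and 5 (prior 1/6 each): that envelope was opened and seen not to hold the prize — ruled out; weight (1/6)·0 = 0 each.
The weights sum to 1/10.
So P(the cheque in envelope 6 | the presenter opened envelope 4 and envelope 5) = (1/36) / (1/10) = 5/18.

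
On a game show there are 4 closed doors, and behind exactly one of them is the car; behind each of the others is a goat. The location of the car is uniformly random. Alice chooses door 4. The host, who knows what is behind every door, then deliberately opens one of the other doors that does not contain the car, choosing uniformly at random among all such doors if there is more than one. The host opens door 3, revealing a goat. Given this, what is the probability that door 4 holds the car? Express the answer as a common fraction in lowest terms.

1/4

Condition on the true location of the car.
If it is behind either of doors 1 and 2 (prior 1/4 each): the host has 2 equally likely choices, so probability 1/2; weight (1/4)·(1/2) = 1/8 each.
If it is behind door 3 (prior 1/4): the host opened door 3, so this case is ruled out; weight (1/4)·0 = 0.
If it is behind door 4 (prior 1/4): the host has 3 equally likely choices, so probability 1/3; weight (1/4)·(1/3) = 1/12.
The weights sum to 1/3.
So P(the car behind door 4 | the host opened door 3) = (1/12) / (1/3) = 1/4.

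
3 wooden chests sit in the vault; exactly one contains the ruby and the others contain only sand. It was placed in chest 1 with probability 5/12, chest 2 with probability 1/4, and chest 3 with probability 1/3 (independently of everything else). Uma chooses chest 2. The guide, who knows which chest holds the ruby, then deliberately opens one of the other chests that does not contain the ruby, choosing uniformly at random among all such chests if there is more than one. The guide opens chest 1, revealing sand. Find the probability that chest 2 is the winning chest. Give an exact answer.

3/11

Consider each possible location of the ruby in turn.
If it is in chest 1 (prior 5/12): the guide opened chest 1, so this case is ruled out; weight (5/12)·0 = 0.
If it is in chest 2 (prior 1/4): the guide has 2 equally likely choices, so probability 1/2; weight (1/4)·(1/2) = 1/8.
If it is in chest 3 (prior 1/3): the guide has no choice, probability 1; weight (1/3)·1 = 1/3.
The weights sum to 11/24.
So P(the ruby in chest 2 | the guide opened chest 1) = (1/8) / (11/24) = 3/11.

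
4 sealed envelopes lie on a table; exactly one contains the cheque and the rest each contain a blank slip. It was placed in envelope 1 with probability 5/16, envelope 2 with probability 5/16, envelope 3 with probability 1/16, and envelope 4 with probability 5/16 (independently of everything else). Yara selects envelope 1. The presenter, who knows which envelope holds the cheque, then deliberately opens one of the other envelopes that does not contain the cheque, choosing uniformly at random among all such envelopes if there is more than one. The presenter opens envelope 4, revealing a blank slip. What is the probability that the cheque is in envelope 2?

Apply Bayes' rule, conditioning on where the cheque actually is.
If it is in envelope 1 (prior 5/16): the presenter has 3 equally likely choices, so probability 1/3; weight (5/16)·(1/3) = 5/48.
If it is in envelope 2 (prior 5/16): the presenter has 2 equally likely choices, so probability 1/2; weight (5/16)·(1/2) = 5/32.
If it is in envelope 3 (prior 1/16): the presenter has 2 equally likely choices, so probability 1/2; weight (1/16)·(1/2) = 1/32.
If it is in envelope 4 (prior 5/16): the presenter opened envelope 4, so this case is ruled out; weight (5/16)·0 = 0.
The weights sum to 7/24.
So P(the cheque in envelope 2 | the presenter opened envelope 4) = (5/32) / (7/24) = 15/28.

15/28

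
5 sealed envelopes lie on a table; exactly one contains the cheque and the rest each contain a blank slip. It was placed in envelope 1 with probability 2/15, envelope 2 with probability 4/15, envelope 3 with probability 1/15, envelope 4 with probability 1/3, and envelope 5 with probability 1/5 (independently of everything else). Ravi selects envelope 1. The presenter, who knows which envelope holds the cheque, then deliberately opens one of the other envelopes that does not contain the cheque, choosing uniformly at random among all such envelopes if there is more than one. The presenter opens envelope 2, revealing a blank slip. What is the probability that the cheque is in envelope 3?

2/21

Condition on the true location of the cheque.
If it is in envelope 1 (prior 2/15): the presenter has 4 equally likely choices, so probability 1/4; weight (2/15)·(1/4) = 1/30.
If it is in envelope 2 (prior 4/15): the presenter opened envelope 2, so this case is ruled out; weight (4/15)·0 = 0.
If it is in envelope 3 (prior 1/15): the presenter has 3 equally likely choices, so probability 1/3; weight (1/15)·(1/3) = 1/45.
If it is in envelope 4 (prior 1/3): the presenter has 3 equally likely choices, so probability 1/3; weight (1/3)·(1/3) = 1/9.
If it is in envelope 5 (prior 1/5): the presenter has 3 equally likely choices, so probability 1/3; weight (1/5)·(1/3) = 1/15.
The weights sum to 7/30.
So P(the cheque in envelope 3 | the presenter opened envelope 2) = (1/45) / (7/30) = 2/21.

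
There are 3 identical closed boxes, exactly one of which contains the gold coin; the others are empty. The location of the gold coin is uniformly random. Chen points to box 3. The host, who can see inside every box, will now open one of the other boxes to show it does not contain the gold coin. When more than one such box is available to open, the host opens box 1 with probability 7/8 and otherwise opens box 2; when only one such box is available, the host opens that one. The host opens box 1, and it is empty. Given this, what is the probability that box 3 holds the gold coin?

7/15

Consider each possible location of the gold coin in turn.
If it is in box 1 (prior 1/3): the host opened box 1, so this case is ruled out; weight (1/3)·0 = 0.
If it is in box 2 (prior 1/3): only box 1 is available, probability 1; weight (1/3)·1 = 1/3.
If it is in box 3 (prior 1/3): box 1 is available, opened with probability 7/8; weight (1/3)·(7/8) = 7/24.
The weights sum to 5/8.
So P(the gold coin in box 3 | the host opened box 1) = (7/24) / (5/8) = 7/15.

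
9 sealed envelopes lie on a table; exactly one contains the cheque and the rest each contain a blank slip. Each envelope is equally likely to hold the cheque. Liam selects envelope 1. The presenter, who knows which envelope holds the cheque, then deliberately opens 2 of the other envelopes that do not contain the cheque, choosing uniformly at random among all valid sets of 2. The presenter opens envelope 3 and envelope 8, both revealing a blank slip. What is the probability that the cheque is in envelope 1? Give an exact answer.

Apply Bayes' rule, conditioning on where the cheque actually is.
If it is in envelope 1 (prior 1/9): the presenter has 28 equally likely choices, so probability 1/28; weight (1/9)·(1/28) = 1/252.
If it is in any of envelopes 2, 4, 5, 6, 7, and 9 (prior 1/9 each): the presenter has 21 equally likely choices, so probability 1/21; weight (1/9)·(1/21) = 1/189 each.
If it is in either of envelopes 3 and 8 (prior 1/9 each): that envelope was opened and seen not to hold the prize — ruled out; weight (1/9)·0 = 0 each.
The weights sum to 1/28.
So P(the cheque in envelope 1 | the presenter opened envelope 3 and envelope 8) = (1/252) / (1/28) = 1/9.

1/9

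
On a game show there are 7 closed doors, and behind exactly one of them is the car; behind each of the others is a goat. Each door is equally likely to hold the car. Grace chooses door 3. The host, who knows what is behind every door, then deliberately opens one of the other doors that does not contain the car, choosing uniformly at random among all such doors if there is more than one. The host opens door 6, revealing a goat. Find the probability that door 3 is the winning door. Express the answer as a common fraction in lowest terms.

Condition on the true location of the car.
If it is behind any of doors 1, 2, 4, 5, and 7 (prior 1/7 each): the host has 5 equally likely choices, so probability 1/5; weight (1/7)·(1/5) = 1/35 each.
If it is behind door 3 (prior 1/7): the host has 6 equally likely choices, so probability 1/6; weight (1/7)·(1/6) = 1/42.
If it is behind door 6 (prior 1/7): the host opened door 6, so this case is ruled out; weight (1/7)·0 = 0.
The weights sum to 1/6.
So P(the car behind door 3 | the host opened door 6) = (1/42) / (1/6) = 1/7.

1/7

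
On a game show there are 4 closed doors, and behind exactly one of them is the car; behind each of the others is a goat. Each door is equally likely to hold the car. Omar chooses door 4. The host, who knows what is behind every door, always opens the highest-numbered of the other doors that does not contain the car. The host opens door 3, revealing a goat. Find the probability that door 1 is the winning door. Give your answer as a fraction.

1/3

Condition on the true location of the car.
If it is behind any of doors 1, 2, and 4 (prior 1/4 each): door 3 is the highest-numbered option available, probability 1; weight (1/4)·1 = 1/4 each.
If it is behind door 3 (prior 1/4): the host opened door 3, so this case is ruled out; weight (1/4)·0 = 0.
The weights sum to 3/4.
So P(the car behind door 1 | the host opened door 3) = (1/4) / (3/4) = 1/3.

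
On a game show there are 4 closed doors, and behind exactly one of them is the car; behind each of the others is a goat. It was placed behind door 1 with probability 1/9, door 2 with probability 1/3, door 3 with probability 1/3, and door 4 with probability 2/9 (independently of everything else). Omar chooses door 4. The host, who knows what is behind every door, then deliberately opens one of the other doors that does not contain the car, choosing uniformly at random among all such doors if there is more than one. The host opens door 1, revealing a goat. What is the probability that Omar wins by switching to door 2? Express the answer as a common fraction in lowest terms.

9/22

Consider each possible location of the car in turn.
If it is behind door 1 (prior 1/9): the host opened door 1, so this case is ruled out; weight (1/9)·0 = 0.
If it is behind either of doors 2 and 3 (prior 1/3 each): the host has 2 equally likely choices, so probability 1/2; weight (1/3)·(1/2) = 1/6 each.
If it is behind door 4 (prior 2/9): the host has 3 equally likely choices, so probability 1/3; weight (2/9)·(1/3) = 2/27.
The weights sum to 11/27.
So P(the car behind door 2 | the host opened door 1) = (1/6) / (11/27) = 9/22.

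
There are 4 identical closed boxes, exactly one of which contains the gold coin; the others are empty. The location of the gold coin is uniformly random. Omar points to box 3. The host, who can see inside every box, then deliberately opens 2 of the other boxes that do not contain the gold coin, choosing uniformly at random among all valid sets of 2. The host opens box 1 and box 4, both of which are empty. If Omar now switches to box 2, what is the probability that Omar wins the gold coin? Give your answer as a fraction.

3/4

Condition on the true location of the gold coin.
If it is in either of boxes 1 and 4 (prior 1/4 each): that box was opened and seen not to hold the prize — ruled out; weight (1/4)·0 = 0 each.
If it is in box 2 (prior 1/4): the host has no choice, probability 1; weight (1/4)·1 = 1/4.
If it is in box 3 (prior 1/4): the host has 3 equally likely choices, so probability 1/3; weight (1/4)·(1/3) = 1/12.
The weights sum to 1/3.
So P(the gold coin in box 2 | the host opened box 1 and box 4) = (1/4) / (1/3) = 3/4.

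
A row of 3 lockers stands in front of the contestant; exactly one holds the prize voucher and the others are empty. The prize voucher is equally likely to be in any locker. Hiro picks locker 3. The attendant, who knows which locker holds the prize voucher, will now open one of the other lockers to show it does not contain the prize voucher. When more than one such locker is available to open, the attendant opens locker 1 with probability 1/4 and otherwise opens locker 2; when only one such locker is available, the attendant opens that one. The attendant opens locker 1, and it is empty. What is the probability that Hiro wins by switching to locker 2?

4/5

Consider each possible location of the prize voucher in turn.
If it is in locker 1 (prior 1/3): the attendant opened locker 1, so this case is ruled out; weight (1/3)·0 = 0.
If it is in locker 2 (prior 1/3): only locker 1 is available, probability 1; weight (1/3)·1 = 1/3.
If it is in locker 3 (prior 1/3): locker 1 is available, opened with probability 1/4; weight (1/3)·(1/4) = 1/12.
The weights sum to 5/12.
So P(the prize voucher in locker 2 | the attendant opened locker 1) = (1/3) / (5/12) = 4/5.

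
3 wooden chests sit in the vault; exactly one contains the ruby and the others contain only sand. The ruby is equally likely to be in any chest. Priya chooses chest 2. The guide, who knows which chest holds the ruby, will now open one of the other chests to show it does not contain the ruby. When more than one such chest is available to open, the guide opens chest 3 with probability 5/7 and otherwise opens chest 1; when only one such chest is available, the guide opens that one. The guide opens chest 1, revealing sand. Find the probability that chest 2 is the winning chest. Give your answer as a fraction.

Condition on the true location of the ruby.
If it is in chest 1 (prior 1/3): the guide opened chest 1, so this case is ruled out; weight (1/3)·0 = 0.
If it is in chest 2 (prior 1/3): chest 3 is available but not opened, probability 2/7; weight (1/3)·(2/7) = 2/21.
If it is in chest 3 (prior 1/3): only chest 1 is available, probability 1; weight (1/3)·1 = 1/3.
The weights sum to 3/7.
So P(the ruby in chest 2 | the guide opened chest 1) = (2/21) / (3/7) = 2/9.

2/9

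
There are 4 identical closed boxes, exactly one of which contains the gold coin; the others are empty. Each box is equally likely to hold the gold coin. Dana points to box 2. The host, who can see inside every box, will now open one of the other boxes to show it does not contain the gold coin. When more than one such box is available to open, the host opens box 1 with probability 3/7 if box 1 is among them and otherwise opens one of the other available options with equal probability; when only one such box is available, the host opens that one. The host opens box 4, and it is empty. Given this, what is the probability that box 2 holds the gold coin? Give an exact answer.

Condition on the true location of the gold coin.
If it is in box 1 (prior 1/4): box 1 holds the prize so is unavailable; the host chooses uniformly among the 2 others, probability 1/2; weight (1/4)·(1/2) = 1/8.
If it is in box 2 (prior 1/4): box 1 is available but not opened; box 4 gets probability (1 − 3/7)/2 = 2/7; weight (1/4)·(2/7) = 1/14.
If it is in box 3 (prior 1/4): box 1 is available but not opened, probability 4/7; weight (1/4)·(4/7) = 1/7.
If it is in box 4 (prior 1/4): the host opened box 4, so this case is ruled out; weight (1/4)·0 = 0.
The weights sum to 19/56.
So P(the gold coin in box 2 | the host opened box 4) = (1/14) / (19/56) = 4/19.

4/19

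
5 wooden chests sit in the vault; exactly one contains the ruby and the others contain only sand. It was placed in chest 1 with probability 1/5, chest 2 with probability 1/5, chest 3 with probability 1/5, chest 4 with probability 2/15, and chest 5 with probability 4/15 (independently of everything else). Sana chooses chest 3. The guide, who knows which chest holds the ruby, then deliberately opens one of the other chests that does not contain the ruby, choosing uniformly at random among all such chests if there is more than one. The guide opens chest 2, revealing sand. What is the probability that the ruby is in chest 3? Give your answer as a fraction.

Apply Bayes' rule, conditioning on where the ruby actually is.
If it is in chest 1 (prior 1/5): the guide has 3 equally likely choices, so probability 1/3; weight (1/5)·(1/3) = 1/15.
If it is in chest 2 (prior 1/5): the guide opened chest 2, so this case is ruled out; weight (1/5)·0 = 0.
If it is in chest 3 (prior 1/5): the guide has 4 equally likely choices, so probability 1/4; weight (1/5)·(1/4) = 1/20.
If it is in chest 4 (prior 2/15): the guide has 3 equally likely choices, so probability 1/3; weight (2/15)·(1/3) = 2/45.
If it is in chest 5 (prior 4/15): the guide has 3 equally likely choices, so probability 1/3; weight (4/15)·(1/3) = 4/45.
The weights sum to 1/4.
So P(the ruby in chest 3 | the guide opened chest 2) = (1/20) / (1/4) = 1/5.

1/5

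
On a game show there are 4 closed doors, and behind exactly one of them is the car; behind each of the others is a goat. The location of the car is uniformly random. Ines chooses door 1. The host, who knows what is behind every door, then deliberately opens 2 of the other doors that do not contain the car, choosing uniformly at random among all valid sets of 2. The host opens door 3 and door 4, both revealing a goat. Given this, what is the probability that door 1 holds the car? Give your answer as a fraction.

Consider each possible location of the car in turn.
If it is behind door 1 (prior 1/4): the host has 3 equally likely choices, so probability 1/3; weight (1/4)·(1/3) = 1/12.
If it is behind door 2 (prior 1/4): the host has no choice, probability 1; weight (1/4)·1 = 1/4.
If it is behind either of doors 3 and 4 (prior 1/4 each): that door was opened and seen not to hold the prize — ruled out; weight (1/4)·0 = 0 each.
The weights sum to 1/3.
So P(the car behind door 1 | the host opened door 3 and door 4) = (1/12) / (1/3) = 1/4.

1/4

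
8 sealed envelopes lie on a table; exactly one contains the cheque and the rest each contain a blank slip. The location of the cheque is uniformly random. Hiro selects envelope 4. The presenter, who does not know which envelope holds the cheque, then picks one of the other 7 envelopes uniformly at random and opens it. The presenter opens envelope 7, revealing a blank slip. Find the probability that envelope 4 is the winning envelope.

1/7

Condition on the true location of the cheque.
If it is in any of envelopes 1, 2, 3, 4, 5, 6, and 8 (prior 1/8 each): the presenter picks envelope 7 with probability 1/7 regardless, and it is not the prize; weight (1/8)·(1/7) = 1/56 each.
If it is in envelope 7 (prior 1/8): the presenter opened envelope 7, so this case is ruled out; weight (1/8)·0 = 0.
The weights sum to 1/8.
So P(the cheque in envelope 4 | the presenter opened envelope 7) = (1/56) / (1/8) = 1/7.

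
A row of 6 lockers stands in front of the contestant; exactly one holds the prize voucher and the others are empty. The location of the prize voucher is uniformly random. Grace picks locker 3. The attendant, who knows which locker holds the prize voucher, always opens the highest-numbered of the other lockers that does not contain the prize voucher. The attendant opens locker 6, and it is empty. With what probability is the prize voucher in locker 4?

Apply Bayes' rule, conditioning on where the prize voucher actually is.
If it is in any of lockers 1, 2, 3, 4, and 5 (prior 1/6 each): locker 6 is the highest-numbered option available, probability 1; weight (1/6)·1 = 1/6 each.
If it is in locker 6 (prior 1/6): the attendant opened locker 6, so this case is ruled out; weight (1/6)·0 = 0.
The weights sum to 5/6.
So P(the prize voucher in locker 4 | the attendant opened locker 6) = (1/6) / (5/6) = 1/5.

1/5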